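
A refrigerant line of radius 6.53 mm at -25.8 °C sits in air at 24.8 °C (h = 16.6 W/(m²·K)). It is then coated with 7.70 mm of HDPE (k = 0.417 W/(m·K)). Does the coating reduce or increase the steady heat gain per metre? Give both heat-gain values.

Critical radius for a cylinder: r_cr = k/h = 0.0251 m = 2.51 cm.
Outer radius after coating: r₂ = 0.00653 + 0.00770 = 0.01423 m.
Since r₁ < r_cr and r₂ ≤ r_cr, the coating moves toward the maximum at r_cr — heat gain rises.
Bare: R = 1/(2πr₁h) = 1.468 m·K/W; Q = 50.6/1.468 = 34.5 W/m.
Coated: R = R_cond + R_conv = 0.9711 m·K/W; Q = 50.6/0.9711 = 52.1 W/m.

increases: 34.5 → 52.1 W/m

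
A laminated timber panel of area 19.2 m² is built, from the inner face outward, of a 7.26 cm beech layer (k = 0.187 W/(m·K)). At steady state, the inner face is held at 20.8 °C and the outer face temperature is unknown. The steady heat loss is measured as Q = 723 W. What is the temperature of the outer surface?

T_out = 6.18 °C

Sum the resistances:
  R_beech = L/(kA) = 0.0726/(0.187·19.2) = 0.02022 K/W
ΣR = 0.02022 K/W
ΔT = Q·ΣR = 723 × 0.02022 = 14.62 K
Heat flows outward, so T_out = T_in − ΔT = 20.8 − 14.62 = 6.18 °C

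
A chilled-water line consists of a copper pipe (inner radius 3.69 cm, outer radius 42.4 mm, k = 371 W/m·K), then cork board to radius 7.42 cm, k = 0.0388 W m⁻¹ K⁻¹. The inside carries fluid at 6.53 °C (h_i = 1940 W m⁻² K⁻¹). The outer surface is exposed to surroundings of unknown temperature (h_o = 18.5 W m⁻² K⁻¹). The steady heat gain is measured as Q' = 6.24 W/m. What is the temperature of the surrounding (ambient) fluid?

Sum the resistances:
  R'_conv,in = 1/(2πr h) = 1/(2π·0.0369·1940) = 0.002223 m·K/W
  R'_copper = ln(0.0424/0.0369)/(2πk) = 0.1389/(2π·371) = 5.960×10^-5 m·K/W
  R'_cork board = ln(0.0742/0.0424)/(2πk) = 0.5596/(2π·0.0388) = 2.296 m·K/W
  R'_conv,out = 1/(2πr h) = 1/(2π·0.0742·18.5) = 0.1159 m·K/W
ΣR = 2.414 m·K/W
ΔT = Q'·ΣR = 6.24 × 2.414 = 15.06 K
Heat flows inward, so T_out = T_in + ΔT = 6.53 + 15.06 = 21.6 °C

T_out = 21.6 °C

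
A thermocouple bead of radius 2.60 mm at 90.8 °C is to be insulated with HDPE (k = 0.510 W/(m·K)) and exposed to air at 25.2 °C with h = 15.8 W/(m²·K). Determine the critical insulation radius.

For a sphere, r_cr = 2k_ins/h = 2·0.510/15.8 = 0.0646 m = 6.46 cm

r_cr = 6.46 cm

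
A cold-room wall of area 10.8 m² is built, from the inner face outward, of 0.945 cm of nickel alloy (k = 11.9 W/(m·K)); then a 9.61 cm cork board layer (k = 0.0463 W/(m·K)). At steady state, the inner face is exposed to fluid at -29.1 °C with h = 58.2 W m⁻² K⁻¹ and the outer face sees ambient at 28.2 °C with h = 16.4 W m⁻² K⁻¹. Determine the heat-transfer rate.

Q = 287 W

Resistance network (inner→outer):
  R_conv,in = 1/(hA) = 1/(58.2·10.8) = 0.001591 K/W
  R_nickel alloy = L/(kA) = 0.00945/(11.9·10.8) = 7.353×10^-5 K/W
  R_cork board = L/(kA) = 0.0961/(0.0463·10.8) = 0.1922 K/W
  R_conv,out = 1/(hA) = 1/(16.4·10.8) = 0.005646 K/W
ΣR = 0.001591 + 7.353×10^-5 + 0.1922 + 0.005646 = 0.1995 K/W
Q = ΔT/ΣR = (-29.1 °C − 28.2 °C)/0.1995 = -287 W
(Negative Q ⇒ heat flows inward; heat gain = 287 W.)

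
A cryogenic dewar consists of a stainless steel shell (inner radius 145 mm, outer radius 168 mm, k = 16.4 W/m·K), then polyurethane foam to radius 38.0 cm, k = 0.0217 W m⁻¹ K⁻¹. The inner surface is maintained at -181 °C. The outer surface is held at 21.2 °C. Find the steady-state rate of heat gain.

Series thermal resistances, inner to outer:
  R_stainless steel = (1/0.145 − 1/0.168)/(4πk) = 0.9442/(4π·16.4) = 0.004581 K/W
  R_polyurethane foam = (1/0.168 − 1/0.380)/(4πk) = 3.321/(4π·0.0217) = 12.18 K/W
ΣR = 0.004581 + 12.18 = 12.18 K/W
Q = ΔT/ΣR = (-181 °C − 21.2 °C)/12.18 = -16.6 W
(Negative Q ⇒ heat flows inward; heat gain = 16.6 W.)

Q = 16.6 W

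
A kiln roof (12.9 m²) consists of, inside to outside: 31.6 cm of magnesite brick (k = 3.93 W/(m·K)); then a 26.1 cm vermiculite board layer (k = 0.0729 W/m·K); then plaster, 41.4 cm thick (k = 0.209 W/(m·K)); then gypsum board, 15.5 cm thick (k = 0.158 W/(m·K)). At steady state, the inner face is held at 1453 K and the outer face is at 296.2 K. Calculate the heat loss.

Q = 2.25 kW

Resistance network (inner→outer):
  R_magnesite brick = L/(kA) = 0.316/(3.93·12.9) = 0.006233 K/W
  R_vermiculite board = L/(kA) = 0.261/(0.0729·12.9) = 0.2775 K/W
  R_plaster = L/(kA) = 0.414/(0.209·12.9) = 0.1536 K/W
  R_gypsum board = L/(kA) = 0.155/(0.158·12.9) = 0.07605 K/W
ΣR = 0.006233 + 0.2775 + 0.1536 + 0.07605 = 0.5134 K/W
Q = ΔT/ΣR = (1453 K − 296.2 K)/0.5134 = 2250 W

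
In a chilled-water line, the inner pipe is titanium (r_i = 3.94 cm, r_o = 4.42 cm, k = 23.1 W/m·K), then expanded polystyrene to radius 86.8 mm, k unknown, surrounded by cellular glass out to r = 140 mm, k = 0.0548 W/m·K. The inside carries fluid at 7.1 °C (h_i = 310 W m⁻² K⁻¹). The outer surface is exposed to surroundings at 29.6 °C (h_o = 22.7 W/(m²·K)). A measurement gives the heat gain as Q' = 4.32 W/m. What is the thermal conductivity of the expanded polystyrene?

k = 0.0286 W/m·K

ΣR = ΔT/Q' = |7.1 − 29.6|/4.32 = 5.208 m·K/W
Known resistances:
  R'_conv,in = 1/(2πr h) = 1/(2π·0.0394·310) = 0.01303 m·K/W
  R'_titanium = ln(0.0442/0.0394)/(2πk) = 0.1150/(2π·23.1) = 7.920×10^-4 m·K/W
  R'_cellular glass = ln(0.140/0.0868)/(2πk) = 0.4780/(2π·0.0548) = 1.388 m·K/W
  R'_conv,out = 1/(2πr h) = 1/(2π·0.140·22.7) = 0.05008 m·K/W
R_expanded polystyrene = ΣR − ΣR_known = 5.208 − 1.452 = 3.756 m·K/W
ln(r₂/r₁)/(2πk) = 3.756 ⇒ k = 0.6749/(2π·3.756) = 0.0286 W/m·K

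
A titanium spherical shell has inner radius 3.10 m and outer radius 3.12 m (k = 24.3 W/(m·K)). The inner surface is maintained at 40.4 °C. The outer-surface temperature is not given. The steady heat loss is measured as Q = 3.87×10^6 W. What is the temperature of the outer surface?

Sum the resistances:
  R_titanium = (1/3.10 − 1/3.12)/(4πk) = 0.002068/(4π·24.3) = 6.772×10^-6 K/W
ΣR = 6.772×10^-6 K/W
ΔT = Q·ΣR = 3.87×10^6 × 6.772×10^-6 = 26.21 K
Heat flows outward, so T_out = T_in − ΔT = 40.4 − 26.21 = 14.2 °C

T_out = 14.2 °C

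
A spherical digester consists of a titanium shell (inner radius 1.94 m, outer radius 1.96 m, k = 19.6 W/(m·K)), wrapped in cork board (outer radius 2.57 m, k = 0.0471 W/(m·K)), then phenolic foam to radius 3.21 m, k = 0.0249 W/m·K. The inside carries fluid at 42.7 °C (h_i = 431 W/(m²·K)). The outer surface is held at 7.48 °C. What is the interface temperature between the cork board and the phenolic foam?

T = 26.8 °C

Series thermal resistances, inner to outer:
  R_conv,in = 1/(4πr²h) = 1/(4π·1.94²·431) = 4.906×10^-5 K/W
  R_titanium = (1/1.94 − 1/1.96)/(4πk) = 0.005260/(4π·19.6) = 2.136×10^-5 K/W
  R_cork board = (1/1.96 − 1/2.57)/(4πk) = 0.1211/(4π·0.0471) = 0.2046 K/W
  R_phenolic foam = (1/2.57 − 1/3.21)/(4πk) = 0.07758/(4π·0.0249) = 0.2479 K/W
ΣR = 4.906×10^-5 + 2.136×10^-5 + 0.2046 + 0.2479 = 0.4526 K/W
Q = ΔT/ΣR = (42.7 °C − 7.48 °C)/0.4526 = 77.82 W
From the inner boundary to the cork board/phenolic foam interface, ΣR_partial = 0.2047 K/W.
T_interface = T_in − Q·ΣR_partial = 42.7 °C − (77.82)(0.2047) = 26.8 °C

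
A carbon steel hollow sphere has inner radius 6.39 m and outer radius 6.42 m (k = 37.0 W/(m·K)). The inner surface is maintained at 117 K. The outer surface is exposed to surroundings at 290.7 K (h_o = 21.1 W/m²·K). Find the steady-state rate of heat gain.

Q = 1870 kW

Treat each layer as a resistance in series:
  R_carbon steel = (1/6.39 − 1/6.42)/(4πk) = 7.313×10^-4/(4π·37.0) = 1.573×10^-6 K/W
  R_conv,out = 1/(4πr²h) = 1/(4π·6.42²·21.1) = 9.150×10^-5 K/W
ΣR = 1.573×10^-6 + 9.150×10^-5 = 9.307×10^-5 K/W
Q = ΔT/ΣR = (117 K − 290.7 K)/9.307×10^-5 = -1.87×10^6 W
(Negative Q ⇒ heat flows inward; heat gain = 1.87×10^6 W.)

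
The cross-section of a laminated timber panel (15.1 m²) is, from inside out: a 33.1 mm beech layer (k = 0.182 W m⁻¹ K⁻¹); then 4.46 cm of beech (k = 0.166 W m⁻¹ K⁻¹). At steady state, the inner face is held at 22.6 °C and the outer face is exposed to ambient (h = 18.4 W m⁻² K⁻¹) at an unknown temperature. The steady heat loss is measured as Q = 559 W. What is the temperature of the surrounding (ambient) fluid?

Sum the resistances:
  R_beech = L/(kA) = 0.0331/(0.182·15.1) = 0.01204 K/W
  R_beech = L/(kA) = 0.0446/(0.166·15.1) = 0.01779 K/W
  R_conv,out = 1/(hA) = 1/(18.4·15.1) = 0.003599 K/W
ΣR = 0.03344 K/W
ΔT = Q·ΣR = 559 × 0.03344 = 18.69 K
Heat flows outward, so T_out = T_in − ΔT = 22.6 − 18.69 = 3.91 °C

T_out = 3.91 °C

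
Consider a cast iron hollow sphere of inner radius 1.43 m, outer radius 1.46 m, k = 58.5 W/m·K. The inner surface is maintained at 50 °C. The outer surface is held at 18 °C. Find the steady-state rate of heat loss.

Q = 1640 kW

Q = 4πk·ΔT/(1/r₁ − 1/r₂) = 4π × 58.5 × 32 / (1/1.43 − 1/1.46) = 1.64×10^6 W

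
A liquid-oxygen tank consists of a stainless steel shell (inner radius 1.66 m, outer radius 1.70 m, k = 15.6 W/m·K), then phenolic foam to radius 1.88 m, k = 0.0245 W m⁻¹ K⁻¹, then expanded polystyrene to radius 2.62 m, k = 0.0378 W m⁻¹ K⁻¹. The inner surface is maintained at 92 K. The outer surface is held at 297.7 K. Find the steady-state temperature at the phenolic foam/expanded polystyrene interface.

T = 167 K

Treat each layer as a resistance in series:
  R_stainless steel = (1/1.66 − 1/1.70)/(4πk) = 0.01417/(4π·15.6) = 7.231×10^-5 K/W
  R_phenolic foam = (1/1.70 − 1/1.88)/(4πk) = 0.05632/(4π·0.0245) = 0.1829 K/W
  R_expanded polystyrene = (1/1.88 − 1/2.62)/(4πk) = 0.1502/(4π·0.0378) = 0.3163 K/W
ΣR = 7.231×10^-5 + 0.1829 + 0.3163 = 0.4993 K/W
Q = ΔT/ΣR = (92 K − 297.7 K)/0.4993 = -412.0 W
From the inner boundary to the phenolic foam/expanded polystyrene interface, ΣR_partial = 0.1830 K/W.
T_interface = T_in − Q·ΣR_partial = 92 K − (-412.0)(0.1830) = 167 K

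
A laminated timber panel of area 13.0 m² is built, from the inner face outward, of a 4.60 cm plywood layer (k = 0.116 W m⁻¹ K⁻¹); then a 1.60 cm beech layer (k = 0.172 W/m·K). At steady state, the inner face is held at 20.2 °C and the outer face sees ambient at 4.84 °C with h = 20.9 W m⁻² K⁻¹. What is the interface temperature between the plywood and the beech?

T = 8.87 °C

Resistance network (inner→outer):
  R_plywood = L/(kA) = 0.0460/(0.116·13.0) = 0.03050 K/W
  R_beech = L/(kA) = 0.0160/(0.172·13.0) = 0.007156 K/W
  R_conv,out = 1/(hA) = 1/(20.9·13.0) = 0.003681 K/W
ΣR = 0.03050 + 0.007156 + 0.003681 = 0.04134 K/W
Q = ΔT/ΣR = (20.2 °C − 4.84 °C)/0.04134 = 371.6 W
From the inner boundary to the plywood/beech interface, ΣR_partial = 0.03050 K/W.
T_interface = T_in − Q·ΣR_partial = 20.2 °C − (371.6)(0.03050) = 8.87 °C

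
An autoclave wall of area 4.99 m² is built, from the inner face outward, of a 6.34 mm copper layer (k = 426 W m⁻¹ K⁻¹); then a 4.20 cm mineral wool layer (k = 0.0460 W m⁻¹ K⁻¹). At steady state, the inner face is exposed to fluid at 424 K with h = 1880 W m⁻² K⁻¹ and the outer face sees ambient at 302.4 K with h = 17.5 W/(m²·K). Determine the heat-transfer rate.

Q = 625 W

Series thermal resistances, inner to outer:
  R_conv,in = 1/(hA) = 1/(1880·4.99) = 1.066×10^-4 K/W
  R_copper = L/(kA) = 0.00634/(426·4.99) = 2.982×10^-6 K/W
  R_mineral wool = L/(kA) = 0.0420/(0.0460·4.99) = 0.1830 K/W
  R_conv,out = 1/(hA) = 1/(17.5·4.99) = 0.01145 K/W
ΣR = 1.066×10^-4 + 2.982×10^-6 + 0.1830 + 0.01145 = 0.1946 K/W
Q = ΔT/ΣR = (424 K − 302.4 K)/0.1946 = 625 W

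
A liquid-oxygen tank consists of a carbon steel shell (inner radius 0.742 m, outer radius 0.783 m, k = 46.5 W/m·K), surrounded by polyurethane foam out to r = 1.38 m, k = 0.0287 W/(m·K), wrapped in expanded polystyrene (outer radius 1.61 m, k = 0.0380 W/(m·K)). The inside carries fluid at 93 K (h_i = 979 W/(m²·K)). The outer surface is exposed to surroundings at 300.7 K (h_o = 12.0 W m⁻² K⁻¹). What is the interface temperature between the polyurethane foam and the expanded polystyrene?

Resistance network (inner→outer):
  R_conv,in = 1/(4πr²h) = 1/(4π·0.742²·979) = 1.476×10^-4 K/W
  R_carbon steel = (1/0.742 − 1/0.783)/(4πk) = 0.07057/(4π·46.5) = 1.208×10^-4 K/W
  R_polyurethane foam = (1/0.783 − 1/1.38)/(4πk) = 0.5525/(4π·0.0287) = 1.532 K/W
  R_expanded polystyrene = (1/1.38 − 1/1.61)/(4πk) = 0.1035/(4π·0.0380) = 0.2168 K/W
  R_conv,out = 1/(4πr²h) = 1/(4π·1.61²·12.0) = 0.002558 K/W
ΣR = 1.476×10^-4 + 1.208×10^-4 + 1.532 + 0.2168 + 0.002558 = 1.752 K/W
Q = ΔT/ΣR = (93 K − 300.7 K)/1.752 = -118.6 W
From the inner boundary to the polyurethane foam/expanded polystyrene interface, ΣR_partial = 1.532 K/W.
T_interface = T_in − Q·ΣR_partial = 93 K − (-118.6)(1.532) = 274.7 K

T = 274.7 K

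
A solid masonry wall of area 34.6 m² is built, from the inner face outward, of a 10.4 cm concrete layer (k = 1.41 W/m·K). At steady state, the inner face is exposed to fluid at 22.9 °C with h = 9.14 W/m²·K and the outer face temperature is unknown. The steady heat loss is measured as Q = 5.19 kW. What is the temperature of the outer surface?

Series resistances:
  R_conv,in = 1/(hA) = 1/(9.14·34.6) = 0.003162 K/W
  R_concrete = L/(kA) = 0.104/(1.41·34.6) = 0.002132 K/W
ΣR = 0.005294 K/W
ΔT = Q·ΣR = 5190 × 0.005294 = 27.48 K
Heat flows outward, so T_out = T_in − ΔT = 22.9 − 27.48 = -4.58 °C

T_out = -4.58 °C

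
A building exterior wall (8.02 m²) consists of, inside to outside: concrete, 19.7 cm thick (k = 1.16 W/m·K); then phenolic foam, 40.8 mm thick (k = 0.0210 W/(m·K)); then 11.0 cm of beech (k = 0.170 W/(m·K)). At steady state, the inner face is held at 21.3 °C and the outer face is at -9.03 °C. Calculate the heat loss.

Series thermal resistances, inner to outer:
  R_concrete = L/(kA) = 0.197/(1.16·8.02) = 0.02118 K/W
  R_phenolic foam = L/(kA) = 0.0408/(0.0210·8.02) = 0.2423 K/W
  R_beech = L/(kA) = 0.110/(0.170·8.02) = 0.08068 K/W
ΣR = 0.02118 + 0.2423 + 0.08068 = 0.3442 K/W
Q = ΔT/ΣR = (21.3 °C − -9.03 °C)/0.3442 = 88.1 W

Q = 88.1 W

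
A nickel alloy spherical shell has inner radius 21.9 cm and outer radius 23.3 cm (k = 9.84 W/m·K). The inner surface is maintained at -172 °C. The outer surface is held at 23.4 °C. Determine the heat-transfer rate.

Q = 4πk·ΔT/(1/r₁ − 1/r₂) = 4π × 9.84 × 195.4 / (1/0.219 − 1/0.233) = 88100 W

Q = 88100 W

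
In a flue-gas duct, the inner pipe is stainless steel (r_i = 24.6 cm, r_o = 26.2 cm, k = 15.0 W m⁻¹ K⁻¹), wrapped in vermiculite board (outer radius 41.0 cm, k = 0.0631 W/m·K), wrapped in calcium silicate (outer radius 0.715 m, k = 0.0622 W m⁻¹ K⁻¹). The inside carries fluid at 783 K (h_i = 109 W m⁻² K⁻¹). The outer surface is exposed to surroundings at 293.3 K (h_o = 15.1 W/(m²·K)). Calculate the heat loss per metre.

Resistance network (inner→outer):
  R'_conv,in = 1/(2πr h) = 1/(2π·0.246·109) = 0.005936 m·K/W
  R'_stainless steel = ln(0.262/0.246)/(2πk) = 0.06301/(2π·15.0) = 6.686×10^-4 m·K/W
  R'_vermiculite board = ln(0.410/0.262)/(2πk) = 0.4478/(2π·0.0631) = 1.130 m·K/W
  R'_calcium silicate = ln(0.715/0.410)/(2πk) = 0.5561/(2π·0.0622) = 1.423 m·K/W
  R'_conv,out = 1/(2πr h) = 1/(2π·0.715·15.1) = 0.01474 m·K/W
ΣR = 0.005936 + 6.686×10^-4 + 1.130 + 1.423 + 0.01474 = 2.574 m·K/W
Q' = ΔT/ΣR = (783 K − 293.3 K)/2.574 = 190 W/m

Q' = 190 W/m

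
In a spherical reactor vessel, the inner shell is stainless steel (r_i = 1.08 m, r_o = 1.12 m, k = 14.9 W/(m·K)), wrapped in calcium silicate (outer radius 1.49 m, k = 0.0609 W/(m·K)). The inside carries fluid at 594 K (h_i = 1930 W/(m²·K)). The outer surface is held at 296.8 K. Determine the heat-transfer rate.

Q = 1030 W

Resistance network (inner→outer):
  R_conv,in = 1/(4πr²h) = 1/(4π·1.08²·1930) = 3.535×10^-5 K/W
  R_stainless steel = (1/1.08 − 1/1.12)/(4πk) = 0.03307/(4π·14.9) = 1.766×10^-4 K/W
  R_calcium silicate = (1/1.12 − 1/1.49)/(4πk) = 0.2217/(4π·0.0609) = 0.2897 K/W
ΣR = 3.535×10^-5 + 1.766×10^-4 + 0.2897 = 0.2899 K/W
Q = ΔT/ΣR = (594 K − 296.8 K)/0.2899 = 1030 W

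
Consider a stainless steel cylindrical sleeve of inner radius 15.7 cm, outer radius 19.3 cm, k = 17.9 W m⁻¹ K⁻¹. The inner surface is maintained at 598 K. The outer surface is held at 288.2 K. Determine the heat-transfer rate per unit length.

Q' = 2πk·ΔT/ln(r₂/r₁) = 2π × 17.9 × 309.8 / ln(0.193/0.157) = 1.69×10^5 W/m

Q' = 169 kW/m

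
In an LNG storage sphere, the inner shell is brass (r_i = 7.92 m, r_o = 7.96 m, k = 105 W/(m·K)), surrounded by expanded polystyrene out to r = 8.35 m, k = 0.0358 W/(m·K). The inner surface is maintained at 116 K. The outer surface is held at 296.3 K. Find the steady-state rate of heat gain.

Series thermal resistances, inner to outer:
  R_brass = (1/7.92 − 1/7.96)/(4πk) = 6.345×10^-4/(4π·105) = 4.809×10^-7 K/W
  R_expanded polystyrene = (1/7.96 − 1/8.35)/(4πk) = 0.005868/(4π·0.0358) = 0.01304 K/W
ΣR = 4.809×10^-7 + 0.01304 = 0.01304 K/W
Q = ΔT/ΣR = (116 K − 296.3 K)/0.01304 = -13800 W
(Negative Q ⇒ heat flows inward; heat gain = 13800 W.)

Q = 13.8 kW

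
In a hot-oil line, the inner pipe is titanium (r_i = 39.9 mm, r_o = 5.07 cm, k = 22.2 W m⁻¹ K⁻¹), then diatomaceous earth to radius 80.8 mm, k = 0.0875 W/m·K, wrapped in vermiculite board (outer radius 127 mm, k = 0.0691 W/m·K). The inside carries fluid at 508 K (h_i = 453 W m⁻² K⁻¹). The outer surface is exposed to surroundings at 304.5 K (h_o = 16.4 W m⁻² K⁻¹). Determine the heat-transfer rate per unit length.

Q' = 103 W/m

Resistance network (inner→outer):
  R'_conv,in = 1/(2πr h) = 1/(2π·0.0399·453) = 0.008805 m·K/W
  R'_titanium = ln(0.0507/0.0399)/(2πk) = 0.2395/(2π·22.2) = 0.001717 m·K/W
  R'_diatomaceous earth = ln(0.0808/0.0507)/(2πk) = 0.4661/(2π·0.0875) = 0.8477 m·K/W
  R'_vermiculite board = ln(0.127/0.0808)/(2πk) = 0.4522/(2π·0.0691) = 1.042 m·K/W
  R'_conv,out = 1/(2πr h) = 1/(2π·0.127·16.4) = 0.07641 m·K/W
ΣR = 0.008805 + 0.001717 + 0.8477 + 1.042 + 0.07641 = 1.977 m·K/W
Q' = ΔT/ΣR = (508 K − 304.5 K)/1.977 = 103 W/m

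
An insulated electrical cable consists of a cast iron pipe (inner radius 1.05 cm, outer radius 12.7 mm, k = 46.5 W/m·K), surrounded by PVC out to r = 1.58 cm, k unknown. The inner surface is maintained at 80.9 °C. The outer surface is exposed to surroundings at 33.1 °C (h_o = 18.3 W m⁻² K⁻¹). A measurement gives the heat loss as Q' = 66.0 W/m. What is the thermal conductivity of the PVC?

k = 0.201 W/m·K

ΣR = ΔT/Q' = |80.9 − 33.1|/66.0 = 0.7242 m·K/W
Known resistances:
  R'_cast iron = ln(0.0127/0.0105)/(2πk) = 0.1902/(2π·46.5) = 6.511×10^-4 m·K/W
  R'_conv,out = 1/(2πr h) = 1/(2π·0.0158·18.3) = 0.5504 m·K/W
R_PVC = ΣR − ΣR_known = 0.7242 − 0.5511 = 0.1731 m·K/W
ln(r₂/r₁)/(2πk) = 0.1731 ⇒ k = 0.2184/(2π·0.1731) = 0.201 W/m·K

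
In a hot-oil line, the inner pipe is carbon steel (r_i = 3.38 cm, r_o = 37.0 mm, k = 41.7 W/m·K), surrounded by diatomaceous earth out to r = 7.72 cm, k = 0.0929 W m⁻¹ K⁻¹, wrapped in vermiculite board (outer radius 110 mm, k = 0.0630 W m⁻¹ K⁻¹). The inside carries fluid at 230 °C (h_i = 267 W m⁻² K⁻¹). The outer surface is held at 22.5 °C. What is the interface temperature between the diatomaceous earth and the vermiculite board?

Resistance network (inner→outer):
  R'_conv,in = 1/(2πr h) = 1/(2π·0.0338·267) = 0.01764 m·K/W
  R'_carbon steel = ln(0.0370/0.0338)/(2πk) = 0.09046/(2π·41.7) = 3.452×10^-4 m·K/W
  R'_diatomaceous earth = ln(0.0772/0.0370)/(2πk) = 0.7355/(2π·0.0929) = 1.260 m·K/W
  R'_vermiculite board = ln(0.110/0.0772)/(2πk) = 0.3541/(2π·0.0630) = 0.8945 m·K/W
ΣR = 0.01764 + 3.452×10^-4 + 1.260 + 0.8945 = 2.172 m·K/W
Q' = ΔT/ΣR = (230 °C − 22.5 °C)/2.172 = 95.53 W/m
From the inner boundary to the diatomaceous earth/vermiculite board interface, ΣR_partial = 1.278 m·K/W.
T_interface = T_in − Q'·ΣR_partial = 230 °C − (95.53)(1.278) = 108 °C

T = 108 °C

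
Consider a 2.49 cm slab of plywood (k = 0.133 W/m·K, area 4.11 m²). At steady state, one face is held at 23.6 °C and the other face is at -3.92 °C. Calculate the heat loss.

Q = 604 W

Q = kA·ΔT/L = 0.133 × 4.11 × |23.6 °C − -3.92 °C| / 0.0249 = 604 W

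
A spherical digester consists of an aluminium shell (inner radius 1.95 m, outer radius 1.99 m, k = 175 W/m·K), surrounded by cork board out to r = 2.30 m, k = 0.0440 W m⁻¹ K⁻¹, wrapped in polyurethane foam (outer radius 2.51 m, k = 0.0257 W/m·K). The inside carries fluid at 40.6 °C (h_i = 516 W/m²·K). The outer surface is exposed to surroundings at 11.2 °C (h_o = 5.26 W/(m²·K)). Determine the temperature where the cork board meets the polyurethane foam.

Series thermal resistances, inner to outer:
  R_conv,in = 1/(4πr²h) = 1/(4π·1.95²·516) = 4.056×10^-5 K/W
  R_aluminium = (1/1.95 − 1/1.99)/(4πk) = 0.01031/(4π·175) = 4.687×10^-6 K/W
  R_cork board = (1/1.99 − 1/2.30)/(4πk) = 0.06773/(4π·0.0440) = 0.1225 K/W
  R_polyurethane foam = (1/2.30 − 1/2.51)/(4πk) = 0.03638/(4π·0.0257) = 0.1126 K/W
  R_conv,out = 1/(4πr²h) = 1/(4π·2.51²·5.26) = 0.002401 K/W
ΣR = 4.056×10^-5 + 4.687×10^-6 + 0.1225 + 0.1126 + 0.002401 = 0.2375 K/W
Q = ΔT/ΣR = (40.6 °C − 11.2 °C)/0.2375 = 123.8 W
From the inner boundary to the cork board/polyurethane foam interface, ΣR_partial = 0.1225 K/W.
T_interface = T_in − Q·ΣR_partial = 40.6 °C − (123.8)(0.1225) = 25.4 °C

T = 25.4 °C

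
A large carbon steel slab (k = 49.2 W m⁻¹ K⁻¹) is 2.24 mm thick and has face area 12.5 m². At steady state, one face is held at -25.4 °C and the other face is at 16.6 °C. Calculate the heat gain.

Q = kA·ΔT/L = 49.2 × 12.5 × |-25.4 °C − 16.6 °C| / 0.00224 = 1.15×10^7 W

Q = 11500 kW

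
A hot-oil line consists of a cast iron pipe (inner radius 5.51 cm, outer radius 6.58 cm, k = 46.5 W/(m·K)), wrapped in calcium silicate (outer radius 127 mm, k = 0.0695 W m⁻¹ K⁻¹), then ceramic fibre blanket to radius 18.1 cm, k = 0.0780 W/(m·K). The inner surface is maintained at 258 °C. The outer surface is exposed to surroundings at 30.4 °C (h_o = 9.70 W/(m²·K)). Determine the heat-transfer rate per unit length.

Q' = 98.1 W/m

Series thermal resistances, inner to outer:
  R'_cast iron = ln(0.0658/0.0551)/(2πk) = 0.1775/(2π·46.5) = 6.074×10^-4 m·K/W
  R'_calcium silicate = ln(0.127/0.0658)/(2πk) = 0.6576/(2π·0.0695) = 1.506 m·K/W
  R'_ceramic fibre blanket = ln(0.181/0.127)/(2πk) = 0.3543/(2π·0.0780) = 0.7230 m·K/W
  R'_conv,out = 1/(2πr h) = 1/(2π·0.181·9.70) = 0.09065 m·K/W
ΣR = 6.074×10^-4 + 1.506 + 0.7230 + 0.09065 = 2.320 m·K/W
Q' = ΔT/ΣR = (258 °C − 30.4 °C)/2.320 = 98.1 W/m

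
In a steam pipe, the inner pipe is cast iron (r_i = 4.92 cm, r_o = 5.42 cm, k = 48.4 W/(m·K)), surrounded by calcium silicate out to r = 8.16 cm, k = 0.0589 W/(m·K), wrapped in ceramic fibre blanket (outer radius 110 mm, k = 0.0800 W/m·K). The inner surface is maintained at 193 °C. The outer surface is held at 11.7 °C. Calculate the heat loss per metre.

Q' = 107 W/m

Resistance network (inner→outer):
  R'_cast iron = ln(0.0542/0.0492)/(2πk) = 0.09679/(2π·48.4) = 3.183×10^-4 m·K/W
  R'_calcium silicate = ln(0.0816/0.0542)/(2πk) = 0.4091/(2π·0.0589) = 1.106 m·K/W
  R'_ceramic fibre blanket = ln(0.110/0.0816)/(2πk) = 0.2987/(2π·0.0800) = 0.5941 m·K/W
ΣR = 3.183×10^-4 + 1.106 + 0.5941 = 1.700 m·K/W
Q' = ΔT/ΣR = (193 °C − 11.7 °C)/1.700 = 107 W/m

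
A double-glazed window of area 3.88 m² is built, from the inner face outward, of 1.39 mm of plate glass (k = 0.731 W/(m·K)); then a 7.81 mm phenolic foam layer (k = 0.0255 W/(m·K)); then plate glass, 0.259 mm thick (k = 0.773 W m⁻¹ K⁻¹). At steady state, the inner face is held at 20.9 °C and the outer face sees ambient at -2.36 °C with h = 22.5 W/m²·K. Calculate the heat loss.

Treat each layer as a resistance in series:
  R_plate glass = L/(kA) = 0.00139/(0.731·3.88) = 4.901×10^-4 K/W
  R_phenolic foam = L/(kA) = 0.00781/(0.0255·3.88) = 0.07894 K/W
  R_plate glass = L/(kA) = 2.59×10^-4/(0.773·3.88) = 8.636×10^-5 K/W
  R_conv,out = 1/(hA) = 1/(22.5·3.88) = 0.01145 K/W
ΣR = 4.901×10^-4 + 0.07894 + 8.636×10^-5 + 0.01145 = 0.09097 K/W
Q = ΔT/ΣR = (20.9 °C − -2.36 °C)/0.09097 = 256 W

Q = 256 W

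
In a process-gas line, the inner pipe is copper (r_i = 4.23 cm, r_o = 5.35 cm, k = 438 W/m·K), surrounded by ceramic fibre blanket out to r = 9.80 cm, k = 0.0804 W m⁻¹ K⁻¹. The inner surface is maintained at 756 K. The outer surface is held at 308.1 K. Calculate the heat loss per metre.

Q' = 374 W/m

Series thermal resistances, inner to outer:
  R'_copper = ln(0.0535/0.0423)/(2πk) = 0.2349/(2π·438) = 8.535×10^-5 m·K/W
  R'_ceramic fibre blanket = ln(0.0980/0.0535)/(2πk) = 0.6053/(2π·0.0804) = 1.198 m·K/W
ΣR = 8.535×10^-5 + 1.198 = 1.198 m·K/W
Q' = ΔT/ΣR = (756 K − 308.1 K)/1.198 = 374 W/m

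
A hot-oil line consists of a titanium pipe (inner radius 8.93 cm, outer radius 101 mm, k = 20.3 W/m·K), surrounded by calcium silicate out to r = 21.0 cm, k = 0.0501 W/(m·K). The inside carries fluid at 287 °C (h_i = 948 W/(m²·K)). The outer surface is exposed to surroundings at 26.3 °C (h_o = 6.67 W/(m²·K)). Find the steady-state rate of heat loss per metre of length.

Resistance network (inner→outer):
  R'_conv,in = 1/(2πr h) = 1/(2π·0.0893·948) = 0.001880 m·K/W
  R'_titanium = ln(0.101/0.0893)/(2πk) = 0.1231/(2π·20.3) = 9.653×10^-4 m·K/W
  R'_calcium silicate = ln(0.210/0.101)/(2πk) = 0.7320/(2π·0.0501) = 2.325 m·K/W
  R'_conv,out = 1/(2πr h) = 1/(2π·0.210·6.67) = 0.1136 m·K/W
ΣR = 0.001880 + 9.653×10^-4 + 2.325 + 0.1136 = 2.441 m·K/W
Q' = ΔT/ΣR = (287 °C − 26.3 °C)/2.441 = 107 W/m

Q' = 107 W/m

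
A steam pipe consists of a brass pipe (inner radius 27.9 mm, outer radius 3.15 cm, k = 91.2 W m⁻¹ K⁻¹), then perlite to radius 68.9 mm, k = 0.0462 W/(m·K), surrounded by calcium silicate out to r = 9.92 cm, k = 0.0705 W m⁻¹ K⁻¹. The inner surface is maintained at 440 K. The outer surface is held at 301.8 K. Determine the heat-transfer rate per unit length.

Q' = 39.3 W/m

Resistance network (inner→outer):
  R'_brass = ln(0.0315/0.0279)/(2πk) = 0.1214/(2π·91.2) = 2.118×10^-4 m·K/W
  R'_perlite = ln(0.0689/0.0315)/(2πk) = 0.7827/(2π·0.0462) = 2.696 m·K/W
  R'_calcium silicate = ln(0.0992/0.0689)/(2πk) = 0.3645/(2π·0.0705) = 0.8228 m·K/W
ΣR = 2.118×10^-4 + 2.696 + 0.8228 = 3.519 m·K/W
Q' = ΔT/ΣR = (440 K − 301.8 K)/3.519 = 39.3 W/m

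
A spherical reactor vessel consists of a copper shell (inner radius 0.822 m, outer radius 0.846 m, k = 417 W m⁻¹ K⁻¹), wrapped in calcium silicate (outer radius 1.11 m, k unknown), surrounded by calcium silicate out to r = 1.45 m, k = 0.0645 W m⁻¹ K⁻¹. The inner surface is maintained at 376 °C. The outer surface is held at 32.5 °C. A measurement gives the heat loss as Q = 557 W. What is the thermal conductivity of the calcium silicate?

ΣR = ΔT/Q = |376 − 32.5|/557 = 0.6167 K/W
Known resistances:
  R_copper = (1/0.822 − 1/0.846)/(4πk) = 0.03451/(4π·417) = 6.586×10^-6 K/W
  R_calcium silicate = (1/1.11 − 1/1.45)/(4πk) = 0.2112/(4π·0.0645) = 0.2606 K/W
R_calcium silicate = ΣR − ΣR_known = 0.6167 − 0.2606 = 0.3561 K/W
(1/r₁−1/r₂)/(4πk) = 0.3561 ⇒ k = 0.2811/(4π·0.3561) = 0.0628 W/m·K

k = 0.0628 W/m·K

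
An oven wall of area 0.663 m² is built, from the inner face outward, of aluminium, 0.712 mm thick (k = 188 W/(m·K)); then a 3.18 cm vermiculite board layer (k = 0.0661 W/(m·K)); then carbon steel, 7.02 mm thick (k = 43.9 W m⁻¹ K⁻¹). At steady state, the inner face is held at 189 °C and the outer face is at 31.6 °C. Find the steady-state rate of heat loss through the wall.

Q = 217 W

Treat each layer as a resistance in series:
  R_aluminium = L/(kA) = 7.12×10^-4/(188·0.663) = 5.712×10^-6 K/W
  R_vermiculite board = L/(kA) = 0.0318/(0.0661·0.663) = 0.7256 K/W
  R_carbon steel = L/(kA) = 0.00702/(43.9·0.663) = 2.412×10^-4 K/W
ΣR = 5.712×10^-6 + 0.7256 + 2.412×10^-4 = 0.7258 K/W
Q = ΔT/ΣR = (189 °C − 31.6 °C)/0.7258 = 217 W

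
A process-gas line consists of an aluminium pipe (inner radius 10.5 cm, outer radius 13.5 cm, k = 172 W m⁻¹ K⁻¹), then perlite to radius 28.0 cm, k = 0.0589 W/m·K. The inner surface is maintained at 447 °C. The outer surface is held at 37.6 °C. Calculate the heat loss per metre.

Treat each layer as a resistance in series:
  R'_aluminium = ln(0.135/0.105)/(2πk) = 0.2513/(2π·172) = 2.325×10^-4 m·K/W
  R'_perlite = ln(0.280/0.135)/(2πk) = 0.7295/(2π·0.0589) = 1.971 m·K/W
ΣR = 2.325×10^-4 + 1.971 = 1.971 m·K/W
Q' = ΔT/ΣR = (447 °C − 37.6 °C)/1.971 = 208 W/m

Q' = 208 W/m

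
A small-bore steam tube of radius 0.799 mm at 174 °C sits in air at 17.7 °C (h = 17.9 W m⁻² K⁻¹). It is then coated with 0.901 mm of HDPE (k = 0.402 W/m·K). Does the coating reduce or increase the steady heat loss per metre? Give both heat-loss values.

increases: 14.0 → 28.3 W/m

Critical radius for a cylinder: r_cr = k/h = 0.0225 m = 2.25 cm.
Outer radius after coating: r₂ = 7.99×10^-4 + 9.01×10^-4 = 0.001700 m.
Since r₁ < r_cr and r₂ ≤ r_cr, the coating moves toward the maximum at r_cr — heat loss rises.
Bare: R = 1/(2πr₁h) = 11.13 m·K/W; Q = 156.3/11.13 = 14.0 W/m.
Coated: R = R_cond + R_conv = 5.529 m·K/W; Q = 156.3/5.529 = 28.3 W/m.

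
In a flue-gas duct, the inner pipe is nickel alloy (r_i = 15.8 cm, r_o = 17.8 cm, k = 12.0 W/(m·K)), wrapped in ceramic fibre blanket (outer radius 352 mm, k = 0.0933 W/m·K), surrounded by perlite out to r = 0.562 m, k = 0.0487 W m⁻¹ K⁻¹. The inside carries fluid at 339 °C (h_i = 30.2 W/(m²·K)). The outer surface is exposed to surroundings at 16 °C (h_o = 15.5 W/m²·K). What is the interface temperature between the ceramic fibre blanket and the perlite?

Resistance network (inner→outer):
  R'_conv,in = 1/(2πr h) = 1/(2π·0.158·30.2) = 0.03335 m·K/W
  R'_nickel alloy = ln(0.178/0.158)/(2πk) = 0.1192/(2π·12.0) = 0.001581 m·K/W
  R'_ceramic fibre blanket = ln(0.352/0.178)/(2πk) = 0.6818/(2π·0.0933) = 1.163 m·K/W
  R'_perlite = ln(0.562/0.352)/(2πk) = 0.4679/(2π·0.0487) = 1.529 m·K/W
  R'_conv,out = 1/(2πr h) = 1/(2π·0.562·15.5) = 0.01827 m·K/W
ΣR = 0.03335 + 0.001581 + 1.163 + 1.529 + 0.01827 = 2.745 m·K/W
Q' = ΔT/ΣR = (339 °C − 16 °C)/2.745 = 117.7 W/m
From the inner boundary to the ceramic fibre blanket/perlite interface, ΣR_partial = 1.198 m·K/W.
T_interface = T_in − Q'·ΣR_partial = 339 °C − (117.7)(1.198) = 198 °C

T = 198 °C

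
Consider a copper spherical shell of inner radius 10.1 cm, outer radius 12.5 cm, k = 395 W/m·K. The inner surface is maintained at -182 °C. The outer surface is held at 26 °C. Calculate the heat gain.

Q = 4πk·ΔT/(1/r₁ − 1/r₂) = 4π × 395 × 208 / (1/0.101 − 1/0.125) = 5.43×10^5 W

Q = 5.43×10^5 W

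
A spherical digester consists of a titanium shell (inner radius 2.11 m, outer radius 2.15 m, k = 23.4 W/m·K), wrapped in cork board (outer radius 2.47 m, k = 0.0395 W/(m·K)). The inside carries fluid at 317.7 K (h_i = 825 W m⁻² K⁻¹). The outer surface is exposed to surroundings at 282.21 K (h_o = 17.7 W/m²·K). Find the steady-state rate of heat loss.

Q = 290 W

Resistance network (inner→outer):
  R_conv,in = 1/(4πr²h) = 1/(4π·2.11²·825) = 2.167×10^-5 K/W
  R_titanium = (1/2.11 − 1/2.15)/(4πk) = 0.008817/(4π·23.4) = 2.999×10^-5 K/W
  R_cork board = (1/2.15 − 1/2.47)/(4πk) = 0.06026/(4π·0.0395) = 0.1214 K/W
  R_conv,out = 1/(4πr²h) = 1/(4π·2.47²·17.7) = 7.369×10^-4 K/W
ΣR = 2.167×10^-5 + 2.999×10^-5 + 0.1214 + 7.369×10^-4 = 0.1222 K/W
Q = ΔT/ΣR = (317.7 K − 282.21 K)/0.1222 = 290 W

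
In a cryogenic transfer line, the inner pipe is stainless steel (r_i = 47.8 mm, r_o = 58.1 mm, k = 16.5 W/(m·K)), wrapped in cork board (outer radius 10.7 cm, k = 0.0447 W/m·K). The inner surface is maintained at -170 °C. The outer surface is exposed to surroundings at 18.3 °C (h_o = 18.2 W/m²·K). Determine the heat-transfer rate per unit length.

Q' = 83.4 W/m

Resistance network (inner→outer):
  R'_stainless steel = ln(0.0581/0.0478)/(2πk) = 0.1951/(2π·16.5) = 0.001882 m·K/W
  R'_cork board = ln(0.107/0.0581)/(2πk) = 0.6107/(2π·0.0447) = 2.174 m·K/W
  R'_conv,out = 1/(2πr h) = 1/(2π·0.107·18.2) = 0.08173 m·K/W
ΣR = 0.001882 + 2.174 + 0.08173 = 2.258 m·K/W
Q' = ΔT/ΣR = (-170 °C − 18.3 °C)/2.258 = -83.4 W/m
(Negative Q' ⇒ heat flows inward; heat gain = 83.4 W/m.)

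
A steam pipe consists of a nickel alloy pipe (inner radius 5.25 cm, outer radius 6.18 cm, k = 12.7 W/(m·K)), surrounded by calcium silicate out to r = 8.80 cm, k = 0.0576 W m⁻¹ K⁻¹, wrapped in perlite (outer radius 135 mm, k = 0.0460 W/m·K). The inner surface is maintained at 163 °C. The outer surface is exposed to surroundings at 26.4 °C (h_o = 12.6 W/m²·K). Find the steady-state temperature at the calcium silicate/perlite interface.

T = 111 °C

Resistance network (inner→outer):
  R'_nickel alloy = ln(0.0618/0.0525)/(2πk) = 0.1631/(2π·12.7) = 0.002044 m·K/W
  R'_calcium silicate = ln(0.0880/0.0618)/(2πk) = 0.3534/(2π·0.0576) = 0.9766 m·K/W
  R'_perlite = ln(0.135/0.0880)/(2πk) = 0.4279/(2π·0.0460) = 1.481 m·K/W
  R'_conv,out = 1/(2πr h) = 1/(2π·0.135·12.6) = 0.09357 m·K/W
ΣR = 0.002044 + 0.9766 + 1.481 + 0.09357 = 2.553 m·K/W
Q' = ΔT/ΣR = (163 °C − 26.4 °C)/2.553 = 53.51 W/m
From the inner boundary to the calcium silicate/perlite interface, ΣR_partial = 0.9786 m·K/W.
T_interface = T_in − Q'·ΣR_partial = 163 °C − (53.51)(0.9786) = 111 °C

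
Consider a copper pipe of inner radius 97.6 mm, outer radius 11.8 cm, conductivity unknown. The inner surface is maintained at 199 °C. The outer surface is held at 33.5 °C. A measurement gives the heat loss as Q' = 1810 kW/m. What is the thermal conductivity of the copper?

ΣR = ΔT/Q' = |199 − 33.5|/1.81×10^6 = 9.144×10^-5 m·K/W
ln(r₂/r₁)/(2πk) = 9.144×10^-5 ⇒ k = 0.1898/(2π·9.144×10^-5) = 330 W/m·K

k = 330 W/m·K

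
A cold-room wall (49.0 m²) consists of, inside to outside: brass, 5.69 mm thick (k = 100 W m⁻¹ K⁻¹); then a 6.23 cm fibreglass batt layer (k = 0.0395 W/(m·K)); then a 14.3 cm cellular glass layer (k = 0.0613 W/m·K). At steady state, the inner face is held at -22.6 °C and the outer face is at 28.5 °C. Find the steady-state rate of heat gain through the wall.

Series thermal resistances, inner to outer:
  R_brass = L/(kA) = 0.00569/(100·49.0) = 1.161×10^-6 K/W
  R_fibreglass batt = L/(kA) = 0.0623/(0.0395·49.0) = 0.03219 K/W
  R_cellular glass = L/(kA) = 0.143/(0.0613·49.0) = 0.04761 K/W
ΣR = 1.161×10^-6 + 0.03219 + 0.04761 = 0.07980 K/W
Q = ΔT/ΣR = (-22.6 °C − 28.5 °C)/0.07980 = -640 W
(Negative Q ⇒ heat flows inward; heat gain = 640 W.)

Q = 640 W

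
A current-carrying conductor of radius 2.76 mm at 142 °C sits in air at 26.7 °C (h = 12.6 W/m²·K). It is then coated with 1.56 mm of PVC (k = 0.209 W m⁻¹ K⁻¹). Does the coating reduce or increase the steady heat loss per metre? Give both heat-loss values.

Critical radius for a cylinder: r_cr = k/h = 0.0166 m = 1.66 cm.
Outer radius after coating: r₂ = 0.00276 + 0.00156 = 0.00432 m.
Since r₁ < r_cr and r₂ ≤ r_cr, the coating moves toward the maximum at r_cr — heat loss rises.
Bare: R = 1/(2πr₁h) = 4.577 m·K/W; Q = 115.3/4.577 = 25.2 W/m.
Coated: R = R_cond + R_conv = 3.265 m·K/W; Q = 115.3/3.265 = 35.3 W/m.

increases: 25.2 → 35.3 W/m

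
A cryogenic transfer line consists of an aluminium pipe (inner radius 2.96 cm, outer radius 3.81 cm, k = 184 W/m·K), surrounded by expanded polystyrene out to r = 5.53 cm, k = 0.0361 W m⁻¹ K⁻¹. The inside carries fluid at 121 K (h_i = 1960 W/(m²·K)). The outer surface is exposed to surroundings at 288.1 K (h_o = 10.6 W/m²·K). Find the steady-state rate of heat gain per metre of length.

Q' = 87.2 W/m

Treat each layer as a resistance in series:
  R'_conv,in = 1/(2πr h) = 1/(2π·0.0296·1960) = 0.002743 m·K/W
  R'_aluminium = ln(0.0381/0.0296)/(2πk) = 0.2524/(2π·184) = 2.184×10^-4 m·K/W
  R'_expanded polystyrene = ln(0.0553/0.0381)/(2πk) = 0.3726/(2π·0.0361) = 1.643 m·K/W
  R'_conv,out = 1/(2πr h) = 1/(2π·0.0553·10.6) = 0.2715 m·K/W
ΣR = 0.002743 + 2.184×10^-4 + 1.643 + 0.2715 = 1.917 m·K/W
Q' = ΔT/ΣR = (121 K − 288.1 K)/1.917 = -87.2 W/m
(Negative Q' ⇒ heat flows inward; heat gain = 87.2 W/m.)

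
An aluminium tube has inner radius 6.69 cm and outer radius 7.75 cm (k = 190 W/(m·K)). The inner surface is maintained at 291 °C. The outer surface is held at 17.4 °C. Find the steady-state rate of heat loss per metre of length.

Q' = 2.22×10^6 W/m

Q' = 2πk·ΔT/ln(r₂/r₁) = 2π × 190 × 273.6 / ln(0.0775/0.0669) = 2.22×10^6 W/m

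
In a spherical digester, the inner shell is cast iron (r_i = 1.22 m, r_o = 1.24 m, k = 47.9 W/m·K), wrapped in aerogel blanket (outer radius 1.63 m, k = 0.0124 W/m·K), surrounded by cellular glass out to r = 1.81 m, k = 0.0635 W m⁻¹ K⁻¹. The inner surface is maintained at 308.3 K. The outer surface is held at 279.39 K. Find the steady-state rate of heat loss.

Q = 22.0 W

Series thermal resistances, inner to outer:
  R_cast iron = (1/1.22 − 1/1.24)/(4πk) = 0.01322/(4π·47.9) = 2.196×10^-5 K/W
  R_aerogel blanket = (1/1.24 − 1/1.63)/(4πk) = 0.1930/(4π·0.0124) = 1.238 K/W
  R_cellular glass = (1/1.63 − 1/1.81)/(4πk) = 0.06101/(4π·0.0635) = 0.07646 K/W
ΣR = 2.196×10^-5 + 1.238 + 0.07646 = 1.314 K/W
Q = ΔT/ΣR = (308.3 K − 279.39 K)/1.314 = 22.0 W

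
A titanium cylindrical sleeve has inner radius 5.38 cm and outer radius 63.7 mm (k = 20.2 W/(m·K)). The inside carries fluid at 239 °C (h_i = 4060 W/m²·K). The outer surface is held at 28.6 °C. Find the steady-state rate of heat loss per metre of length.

Q' = 1.02×10^5 W/m

Resistance network (inner→outer):
  R'_conv,in = 1/(2πr h) = 1/(2π·0.0538·4060) = 7.286×10^-4 m·K/W
  R'_titanium = ln(0.0637/0.0538)/(2πk) = 0.1689/(2π·20.2) = 0.001331 m·K/W
ΣR = 7.286×10^-4 + 0.001331 = 0.002060 m·K/W
Q' = ΔT/ΣR = (239 °C − 28.6 °C)/0.002060 = 1.02×10^5 W/m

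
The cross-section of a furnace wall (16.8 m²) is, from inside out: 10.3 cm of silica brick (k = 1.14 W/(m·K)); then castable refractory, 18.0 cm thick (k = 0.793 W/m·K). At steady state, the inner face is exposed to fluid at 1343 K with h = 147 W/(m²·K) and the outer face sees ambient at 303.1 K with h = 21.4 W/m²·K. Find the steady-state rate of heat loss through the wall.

Q = 47.1 kW

Resistance network (inner→outer):
  R_conv,in = 1/(hA) = 1/(147·16.8) = 4.049×10^-4 K/W
  R_silica brick = L/(kA) = 0.103/(1.14·16.8) = 0.005378 K/W
  R_castable refractory = L/(kA) = 0.180/(0.793·16.8) = 0.01351 K/W
  R_conv,out = 1/(hA) = 1/(21.4·16.8) = 0.002781 K/W
ΣR = 4.049×10^-4 + 0.005378 + 0.01351 + 0.002781 = 0.02207 K/W
Q = ΔT/ΣR = (1343 K − 303.1 K)/0.02207 = 47100 W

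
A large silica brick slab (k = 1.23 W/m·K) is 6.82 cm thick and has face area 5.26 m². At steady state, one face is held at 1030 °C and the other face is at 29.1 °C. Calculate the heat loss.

Q = kA·ΔT/L = 1.23 × 5.26 × |1030 °C − 29.1 °C| / 0.0682 = 95000 W

Q = 95.0 kW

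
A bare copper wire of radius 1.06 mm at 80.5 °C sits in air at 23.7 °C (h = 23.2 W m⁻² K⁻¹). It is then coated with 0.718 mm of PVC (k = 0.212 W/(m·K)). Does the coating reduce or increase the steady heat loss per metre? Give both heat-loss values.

Critical radius for a cylinder: r_cr = k/h = 0.00914 m = 0.914 cm.
Outer radius after coating: r₂ = 0.00106 + 7.18×10^-4 = 0.001778 m.
Since r₁ < r_cr and r₂ ≤ r_cr, the coating moves toward the maximum at r_cr — heat loss rises.
Bare: R = 1/(2πr₁h) = 6.472 m·K/W; Q = 56.8/6.472 = 8.78 W/m.
Coated: R = R_cond + R_conv = 4.247 m·K/W; Q = 56.8/4.247 = 13.4 W/m.

increases: 8.78 → 13.4 W/m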